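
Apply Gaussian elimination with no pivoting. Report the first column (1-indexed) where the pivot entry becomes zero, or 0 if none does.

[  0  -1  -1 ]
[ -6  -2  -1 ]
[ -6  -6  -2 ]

Naive forward elimination:
Pivot entry (1,1) is zero but row 2 has -6 in column 1 -> naive elimination stops; a row interchange (e.g. R1 <-> R2) would be required here.

first zero-pivot column = 1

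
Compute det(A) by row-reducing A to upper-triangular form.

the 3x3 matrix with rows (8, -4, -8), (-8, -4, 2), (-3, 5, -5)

Forward elimination:
R2 <- R2 - (-1)*R1:  [  0  -8  -6 ]
R3 <- R3 - (-3/8)*R1:  [   0  7/2   -8 ]
R3 <- R3 - (-7/16)*R2:  [     0      0  -85/8 ]
Upper-triangular form:
[ 8  -4     -8 ]
[ 0  -8     -6 ]
[ 0   0  -85/8 ]
det(A) = (-1)^0 * (8) * (-8) * (-85/8) = 680  (0 row swaps -> sign +1)

det(A) = 680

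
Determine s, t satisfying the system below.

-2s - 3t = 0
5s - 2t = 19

(3, -2)

Forward elimination on [A|b]:
R2 <- R2 - (-5/2)*R1:  [     0  -19/2     19 ]
Row echelon form:
[ -2     -3  |   0 ]
[  0  -19/2  |  19 ]
Back-substitution:
t = (19) / (-19/2) = -2
s = (0 - (-3)*(-2)) / -2 = 3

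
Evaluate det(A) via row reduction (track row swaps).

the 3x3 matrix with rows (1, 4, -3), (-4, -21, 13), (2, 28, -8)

Forward elimination:
R2 <- R2 - (-4)*R1:  [  0  -5   1 ]
R3 <- R3 - (2)*R1:  [  0  20  -2 ]
R3 <- R3 - (-4)*R2:  [ 0  0  2 ]
Upper-triangular form:
[ 1   4  -3 ]
[ 0  -5   1 ]
[ 0   0   2 ]
det(A) = (-1)^0 * (1) * (-5) * (2) = -10  (0 row swaps -> sign +1)

det(A) = -10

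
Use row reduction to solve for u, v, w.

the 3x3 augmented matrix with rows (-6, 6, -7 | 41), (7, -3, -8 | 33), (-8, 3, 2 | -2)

(-1, 0, -5)

Forward elimination on [A|b]:
R2 <- R2 - (-7/6)*R1:  [     0      4  -97/6  485/6 ]
R3 <- R3 - (4/3)*R1:  [      0      -5    34/3  -170/3 ]
R3 <- R3 - (-5/4)*R2:  [     0      0  -71/8  355/8 ]
Row echelon form:
[ -6  6     -7  |     41 ]
[  0  4  -97/6  |  485/6 ]
[  0  0  -71/8  |  355/8 ]
Back-substitution:
w = (355/8) / (-71/8) = -5
v = (485/6 - (-97/6)*(-5)) / 4 = 0
u = (41 - (6)*(0) - (-7)*(-5)) / -6 = -1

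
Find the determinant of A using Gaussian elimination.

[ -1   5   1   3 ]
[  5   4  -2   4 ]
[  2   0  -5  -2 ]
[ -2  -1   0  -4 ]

det(A) = -263

Forward elimination:
R2 <- R2 - (-5)*R1:  [  0  29   3  19 ]
R3 <- R3 - (-2)*R1:  [  0  10  -3   4 ]
R4 <- R4 - (2)*R1:  [   0  -11   -2  -10 ]
R3 <- R3 - (10/29)*R2:  [       0        0  -117/29   -74/29 ]
R4 <- R4 - (-11/29)*R2:  [      0       0  -25/29  -81/29 ]
R4 <- R4 - (25/117)*R3:  [        0         0         0  -263/117 ]
Upper-triangular form:
[ -1   5        1         3 ]
[  0  29        3        19 ]
[  0   0  -117/29    -74/29 ]
[  0   0        0  -263/117 ]
det(A) = (-1)^0 * (-1) * (29) * (-117/29) * (-263/117) = -263  (0 row swaps -> sign +1)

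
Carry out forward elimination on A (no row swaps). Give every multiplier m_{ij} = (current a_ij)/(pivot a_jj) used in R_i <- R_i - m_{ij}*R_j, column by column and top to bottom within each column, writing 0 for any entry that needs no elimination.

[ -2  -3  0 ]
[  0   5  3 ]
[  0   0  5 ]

Forward elimination:
R2: entry in column 1 is already 0 -> m_{21} = 0 (no row operation needed)
R3: entry in column 1 is already 0 -> m_{31} = 0 (no row operation needed)
R3: entry in column 2 is already 0 -> m_{32} = 0 (no row operation needed)
Multipliers (in order of application): m_{21} = 0, m_{31} = 0, m_{32} = 0

multipliers: 0, 0, 0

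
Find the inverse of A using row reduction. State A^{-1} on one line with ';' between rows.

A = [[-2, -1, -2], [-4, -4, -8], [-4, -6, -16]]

Gauss-Jordan on [A | I]:
R1 <- (1/-2)*R1:  [    1   1/2     1  |  -1/2     0     0 ]
R2 <- R2 - (-4)*R1:  [  0  -2  -4  |  -2   1   0 ]
R3 <- R3 - (-4)*R1:  [   0   -4  -12  |   -2    0    1 ]
R2 <- (1/-2)*R2:  [    0     1     2  |     1  -1/2     0 ]
R1 <- R1 - (1/2)*R2:  [   1    0    0  |   -1  1/4    0 ]
R3 <- R3 - (-4)*R2:  [  0   0  -4  |   2  -2   1 ]
R3 <- (1/-4)*R3:  [    0     0     1  |  -1/2   1/2  -1/4 ]
R2 <- R2 - (2)*R3:  [    0     1     0  |     2  -3/2   1/2 ]
Right block of [I | A^{-1}] is the inverse:
[   -1   1/4     0 ]
[    2  -3/2   1/2 ]
[ -1/2   1/2  -1/4 ]

inverse = [-1 1/4 0; 2 -3/2 1/2; -1/2 1/2 -1/4]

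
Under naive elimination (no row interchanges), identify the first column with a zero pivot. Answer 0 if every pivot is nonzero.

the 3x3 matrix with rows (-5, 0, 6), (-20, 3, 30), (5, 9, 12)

Naive forward elimination:
R2 <- R2 - (4)*R1:  [ 0  3  6 ]
R3 <- R3 - (-1)*R1:  [  0   9  18 ]
R3 <- R3 - (3)*R2:  [ 0  0  0 ]
Matrix at this point:
[ -5  0  6 ]
[  0  3  6 ]
[  0  0  0 ]
Pivot entry (3,3) in the last row is zero and there are no rows below to swap with -> zero pivot in column 3 (A is singular).

first zero-pivot column = 3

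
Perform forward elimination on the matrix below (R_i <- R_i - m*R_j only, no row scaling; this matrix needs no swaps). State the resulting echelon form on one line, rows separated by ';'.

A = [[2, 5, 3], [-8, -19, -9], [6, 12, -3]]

REF = [2 5 3; 0 1 3; 0 0 -3]

Forward elimination:
R2 <- R2 - (-4)*R1:  [ 0  1  3 ]
R3 <- R3 - (3)*R1:  [   0   -3  -12 ]
R3 <- R3 - (-3)*R2:  [  0   0  -3 ]
Row echelon form:
[ 2  5   3 ]
[ 0  1   3 ]
[ 0  0  -3 ]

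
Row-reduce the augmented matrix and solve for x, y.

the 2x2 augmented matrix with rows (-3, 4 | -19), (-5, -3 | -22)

Forward elimination on [A|b]:
R2 <- R2 - (5/3)*R1:  [     0  -29/3   29/3 ]
Row echelon form:
[ -3      4  |   -19 ]
[  0  -29/3  |  29/3 ]
Back-substitution:
y = (29/3) / (-29/3) = -1
x = (-19 - (4)*(-1)) / -3 = 5

(5, -1)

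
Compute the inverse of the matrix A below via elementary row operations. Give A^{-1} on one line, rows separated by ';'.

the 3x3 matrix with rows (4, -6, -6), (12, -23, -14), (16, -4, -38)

Gauss-Jordan on [A | I]:
R1 <- (1/4)*R1:  [    1  -3/2  -3/2  |   1/4     0     0 ]
R2 <- R2 - (12)*R1:  [  0  -5   4  |  -3   1   0 ]
R3 <- R3 - (16)*R1:  [   0   20  -14  |   -4    0    1 ]
R2 <- (1/-5)*R2:  [    0     1  -4/5  |   3/5  -1/5     0 ]
R1 <- R1 - (-3/2)*R2:  [      1       0  -27/10  |   23/20   -3/10       0 ]
R3 <- R3 - (20)*R2:  [   0    0    2  |  -16    4    1 ]
R3 <- (1/2)*R3:  [   0    0    1  |   -8    2  1/2 ]
R1 <- R1 - (-27/10)*R3:  [       1        0        0  |  -409/20    51/10    27/20 ]
R2 <- R2 - (-4/5)*R3:  [     0      1      0  |  -29/5    7/5    2/5 ]
Right block of [I | A^{-1}] is the inverse:
[ -409/20  51/10  27/20 ]
[   -29/5    7/5    2/5 ]
[      -8      2    1/2 ]

inverse = [-409/20 51/10 27/20; -29/5 7/5 2/5; -8 2 1/2]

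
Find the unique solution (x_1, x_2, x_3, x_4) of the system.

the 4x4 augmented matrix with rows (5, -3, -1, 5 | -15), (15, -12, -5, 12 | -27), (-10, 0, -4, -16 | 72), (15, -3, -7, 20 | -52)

Forward elimination on [A|b]:
R2 <- R2 - (3)*R1:  [  0  -3  -2  -3  18 ]
R3 <- R3 - (-2)*R1:  [  0  -6  -6  -6  42 ]
R4 <- R4 - (3)*R1:  [  0   6  -4   5  -7 ]
R3 <- R3 - (2)*R2:  [  0   0  -2   0   6 ]
R4 <- R4 - (-2)*R2:  [  0   0  -8  -1  29 ]
R4 <- R4 - (4)*R3:  [  0   0   0  -1   5 ]
Row echelon form:
[ 5  -3  -1   5  |  -15 ]
[ 0  -3  -2  -3  |   18 ]
[ 0   0  -2   0  |    6 ]
[ 0   0   0  -1  |    5 ]
Back-substitution:
x_4 = (5) / -1 = -5
x_3 = (6) / -2 = -3
x_2 = (18 - (-2)*(-3) - (-3)*(-5)) / -3 = 1
x_1 = (-15 - (-3)*(1) - (-1)*(-3) - (5)*(-5)) / 5 = 2

(2, 1, -3, -5)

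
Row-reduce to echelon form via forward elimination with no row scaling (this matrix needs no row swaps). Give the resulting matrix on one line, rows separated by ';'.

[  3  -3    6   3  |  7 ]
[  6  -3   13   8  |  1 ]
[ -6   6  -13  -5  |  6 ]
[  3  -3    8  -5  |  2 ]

REF = [3 -3 6 3 7; 0 3 1 2 -13; 0 0 -1 1 20; 0 0 0 -6 35]

Forward elimination:
R2 <- R2 - (2)*R1:  [   0    3    1    2  -13 ]
R3 <- R3 - (-2)*R1:  [  0   0  -1   1  20 ]
R4 <- R4 - (1)*R1:  [  0   0   2  -8  -5 ]
R4 <- R4 - (-2)*R3:  [  0   0   0  -6  35 ]
Row echelon form:
[ 3  -3   6   3  |    7 ]
[ 0   3   1   2  |  -13 ]
[ 0   0  -1   1  |   20 ]
[ 0   0   0  -6  |   35 ]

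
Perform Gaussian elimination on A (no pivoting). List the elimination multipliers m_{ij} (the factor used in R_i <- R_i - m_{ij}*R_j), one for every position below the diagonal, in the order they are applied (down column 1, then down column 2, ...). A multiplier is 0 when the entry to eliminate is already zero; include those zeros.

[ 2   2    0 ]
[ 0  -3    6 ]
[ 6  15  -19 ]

Forward elimination:
R2: entry in column 1 is already 0 -> m_{21} = 0 (no row operation needed)
R3 <- R3 - (3)*R1:  [   0    9  -19 ]
R3 <- R3 - (-3)*R2:  [  0   0  -1 ]
Multipliers (in order of application): m_{21} = 0, m_{31} = 3, m_{32} = -3

multipliers: 0, 3, -3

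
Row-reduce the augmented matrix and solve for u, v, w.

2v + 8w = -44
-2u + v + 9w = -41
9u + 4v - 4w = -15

Forward elimination on [A|b]:
R1 <-> R2   (pivot in column 1 was zero)
[ -2  1   9  -41 ]
[  0  2   8  -44 ]
[  9  4  -4  -15 ]
R3 <- R3 - (-9/2)*R1:  [      0    17/2    73/2  -399/2 ]
R3 <- R3 - (17/4)*R2:  [     0      0    5/2  -25/2 ]
Row echelon form:
[ -2  1    9  |    -41 ]
[  0  2    8  |    -44 ]
[  0  0  5/2  |  -25/2 ]
Back-substitution:
w = (-25/2) / (5/2) = -5
v = (-44 - (8)*(-5)) / 2 = -2
u = (-41 - (1)*(-2) - (9)*(-5)) / -2 = -3

(-3, -2, -5)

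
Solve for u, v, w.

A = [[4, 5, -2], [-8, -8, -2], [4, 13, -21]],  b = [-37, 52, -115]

Forward elimination on [A|b]:
R2 <- R2 - (-2)*R1:  [   0    2   -6  -22 ]
R3 <- R3 - (1)*R1:  [   0    8  -19  -78 ]
R3 <- R3 - (4)*R2:  [  0   0   5  10 ]
Row echelon form:
[ 4  5  -2  |  -37 ]
[ 0  2  -6  |  -22 ]
[ 0  0   5  |   10 ]
Back-substitution:
w = (10) / 5 = 2
v = (-22 - (-6)*(2)) / 2 = -5
u = (-37 - (5)*(-5) - (-2)*(2)) / 4 = -2

(-2, -5, 2)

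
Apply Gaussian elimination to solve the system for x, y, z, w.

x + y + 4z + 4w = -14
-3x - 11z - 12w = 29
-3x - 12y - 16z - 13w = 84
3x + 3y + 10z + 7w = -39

Forward elimination on [A|b]:
R2 <- R2 - (-3)*R1:  [   0    3    1    0  -13 ]
R3 <- R3 - (-3)*R1:  [  0  -9  -4  -1  42 ]
R4 <- R4 - (3)*R1:  [  0   0  -2  -5   3 ]
R3 <- R3 - (-3)*R2:  [  0   0  -1  -1   3 ]
R4 <- R4 - (2)*R3:  [  0   0   0  -3  -3 ]
Row echelon form:
[ 1  1   4   4  |  -14 ]
[ 0  3   1   0  |  -13 ]
[ 0  0  -1  -1  |    3 ]
[ 0  0   0  -3  |   -3 ]
Back-substitution:
w = (-3) / -3 = 1
z = (3 - (-1)*(1)) / -1 = -4
y = (-13 - (1)*(-4)) / 3 = -3
x = (-14 - (1)*(-3) - (4)*(-4) - (4)*(1)) / 1 = 1

(1, -3, -4, 1)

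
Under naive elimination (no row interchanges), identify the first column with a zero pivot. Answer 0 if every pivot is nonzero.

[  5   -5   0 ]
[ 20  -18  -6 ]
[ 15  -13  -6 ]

first zero-pivot column = 3

Naive forward elimination:
R2 <- R2 - (4)*R1:  [  0   2  -6 ]
R3 <- R3 - (3)*R1:  [  0   2  -6 ]
R3 <- R3 - (1)*R2:  [ 0  0  0 ]
Matrix at this point:
[ 5  -5   0 ]
[ 0   2  -6 ]
[ 0   0   0 ]
Pivot entry (3,3) in the last row is zero and there are no rows below to swap with -> zero pivot in column 3 (A is singular).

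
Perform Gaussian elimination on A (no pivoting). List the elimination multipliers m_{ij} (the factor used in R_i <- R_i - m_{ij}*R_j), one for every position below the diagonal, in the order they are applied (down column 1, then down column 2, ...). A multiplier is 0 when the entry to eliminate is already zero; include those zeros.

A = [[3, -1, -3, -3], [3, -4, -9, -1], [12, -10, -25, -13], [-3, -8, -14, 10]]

Forward elimination:
R2 <- R2 - (1)*R1:  [  0  -3  -6   2 ]
R3 <- R3 - (4)*R1:  [   0   -6  -13   -1 ]
R4 <- R4 - (-1)*R1:  [   0   -9  -17    7 ]
R3 <- R3 - (2)*R2:  [  0   0  -1  -5 ]
R4 <- R4 - (3)*R2:  [ 0  0  1  1 ]
R4 <- R4 - (-1)*R3:  [  0   0   0  -4 ]
Multipliers (in order of application): m_{21} = 1, m_{31} = 4, m_{41} = -1, m_{32} = 2, m_{42} = 3, m_{43} = -1

multipliers: 1, 4, -1, 2, 3, -1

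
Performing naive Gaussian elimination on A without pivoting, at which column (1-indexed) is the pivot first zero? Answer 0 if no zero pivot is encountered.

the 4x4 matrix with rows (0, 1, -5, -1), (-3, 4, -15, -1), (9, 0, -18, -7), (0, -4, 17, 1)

first zero-pivot column = 1

Naive forward elimination:
Pivot entry (1,1) is zero but row 2 has -3 in column 1 -> naive elimination stops; a row interchange (e.g. R1 <-> R2) would be required here.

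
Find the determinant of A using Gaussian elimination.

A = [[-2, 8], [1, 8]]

Forward elimination:
R2 <- R2 - (-1/2)*R1:  [  0  12 ]
Upper-triangular form:
[ -2   8 ]
[  0  12 ]
det(A) = (-1)^0 * (-2) * (12) = -24  (0 row swaps -> sign +1)

det(A) = -24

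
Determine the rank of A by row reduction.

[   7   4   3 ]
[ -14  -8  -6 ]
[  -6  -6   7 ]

rank(A) = 2

Row reduction:
R2 <- R2 - (-2)*R1:  [ 0  0  0 ]
R3 <- R3 - (-6/7)*R1:  [     0  -18/7   67/7 ]
R2 <-> R3   (pivot in column 2 was zero)
[ 7      4     3 ]
[ 0  -18/7  67/7 ]
[ 0      0     0 ]
Row echelon form:
[ 7      4     3 ]
[ 0  -18/7  67/7 ]
[ 0      0     0 ]
Nonzero rows / pivot columns: 2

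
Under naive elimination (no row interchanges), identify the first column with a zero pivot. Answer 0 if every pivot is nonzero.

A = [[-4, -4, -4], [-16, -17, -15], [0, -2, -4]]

Naive forward elimination:
R2 <- R2 - (4)*R1:  [  0  -1   1 ]
R3 <- R3 - (2)*R2:  [  0   0  -6 ]
All pivots nonzero; naive elimination completes without hitting a zero pivot.

first zero-pivot column = 0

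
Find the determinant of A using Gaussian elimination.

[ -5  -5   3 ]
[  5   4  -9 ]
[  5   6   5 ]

det(A) = 10

Forward elimination:
R2 <- R2 - (-1)*R1:  [  0  -1  -6 ]
R3 <- R3 - (-1)*R1:  [ 0  1  8 ]
R3 <- R3 - (-1)*R2:  [ 0  0  2 ]
Upper-triangular form:
[ -5  -5   3 ]
[  0  -1  -6 ]
[  0   0   2 ]
det(A) = (-1)^0 * (-5) * (-1) * (2) = 10  (0 row swaps -> sign +1)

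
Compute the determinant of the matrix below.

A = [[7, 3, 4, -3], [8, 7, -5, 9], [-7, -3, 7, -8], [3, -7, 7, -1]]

Forward elimination:
R2 <- R2 - (8/7)*R1:  [     0   25/7  -67/7   87/7 ]
R3 <- R3 - (-1)*R1:  [   0    0   11  -11 ]
R4 <- R4 - (3/7)*R1:  [     0  -58/7   37/7    2/7 ]
R4 <- R4 - (-58/25)*R2:  [       0        0  -423/25   728/25 ]
R4 <- R4 - (-423/275)*R3:  [    0     0     0  61/5 ]
Upper-triangular form:
[ 7     3      4    -3 ]
[ 0  25/7  -67/7  87/7 ]
[ 0     0     11   -11 ]
[ 0     0      0  61/5 ]
det(A) = (-1)^0 * (7) * (25/7) * (11) * (61/5) = 3355  (0 row swaps -> sign +1)

det(A) = 3355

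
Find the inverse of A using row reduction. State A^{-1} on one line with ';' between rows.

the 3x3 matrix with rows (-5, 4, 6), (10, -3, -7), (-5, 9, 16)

inverse = [-3/25 2/25 2/25; 1 2/5 -1/5; -3/5 -1/5 1/5]

Gauss-Jordan on [A | I]:
R1 <- (1/-5)*R1:  [    1  -4/5  -6/5  |  -1/5     0     0 ]
R2 <- R2 - (10)*R1:  [ 0  5  5  |  2  1  0 ]
R3 <- R3 - (-5)*R1:  [  0   5  10  |  -1   0   1 ]
R2 <- (1/5)*R2:  [   0    1    1  |  2/5  1/5    0 ]
R1 <- R1 - (-4/5)*R2:  [    1     0  -2/5  |  3/25  4/25     0 ]
R3 <- R3 - (5)*R2:  [  0   0   5  |  -3  -1   1 ]
R3 <- (1/5)*R3:  [    0     0     1  |  -3/5  -1/5   1/5 ]
R1 <- R1 - (-2/5)*R3:  [     1      0      0  |  -3/25   2/25   2/25 ]
R2 <- R2 - (1)*R3:  [    0     1     0  |     1   2/5  -1/5 ]
Right block of [I | A^{-1}] is the inverse:
[ -3/25  2/25  2/25 ]
[     1   2/5  -1/5 ]
[  -3/5  -1/5   1/5 ]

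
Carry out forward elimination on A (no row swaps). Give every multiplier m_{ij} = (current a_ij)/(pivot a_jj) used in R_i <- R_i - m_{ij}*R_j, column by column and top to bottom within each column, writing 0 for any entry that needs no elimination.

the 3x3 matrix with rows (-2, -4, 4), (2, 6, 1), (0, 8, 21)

multipliers: -1, 0, 4

Forward elimination:
R2 <- R2 - (-1)*R1:  [ 0  2  5 ]
R3: entry in column 1 is already 0 -> m_{31} = 0 (no row operation needed)
R3 <- R3 - (4)*R2:  [ 0  0  1 ]
Multipliers (in order of application): m_{21} = -1, m_{31} = 0, m_{32} = 4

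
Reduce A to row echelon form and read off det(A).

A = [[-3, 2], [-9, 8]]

Forward elimination:
R2 <- R2 - (3)*R1:  [ 0  2 ]
Upper-triangular form:
[ -3  2 ]
[  0  2 ]
det(A) = (-1)^0 * (-3) * (2) = -6  (0 row swaps -> sign +1)

det(A) = -6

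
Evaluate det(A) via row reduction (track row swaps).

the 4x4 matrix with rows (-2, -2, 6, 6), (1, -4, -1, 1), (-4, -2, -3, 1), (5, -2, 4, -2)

det(A) = 472

Forward elimination:
R2 <- R2 - (-1/2)*R1:  [  0  -5   2   4 ]
R3 <- R3 - (2)*R1:  [   0    2  -15  -11 ]
R4 <- R4 - (-5/2)*R1:  [  0  -7  19  13 ]
R3 <- R3 - (-2/5)*R2:  [     0      0  -71/5  -47/5 ]
R4 <- R4 - (7/5)*R2:  [    0     0  81/5  37/5 ]
R4 <- R4 - (-81/71)*R3:  [       0        0        0  -236/71 ]
Upper-triangular form:
[ -2  -2      6        6 ]
[  0  -5      2        4 ]
[  0   0  -71/5    -47/5 ]
[  0   0      0  -236/71 ]
det(A) = (-1)^0 * (-2) * (-5) * (-71/5) * (-236/71) = 472  (0 row swaps -> sign +1)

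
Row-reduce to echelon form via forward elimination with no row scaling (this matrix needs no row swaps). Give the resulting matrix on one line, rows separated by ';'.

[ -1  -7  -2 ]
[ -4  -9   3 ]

Forward elimination:
R2 <- R2 - (4)*R1:  [  0  19  11 ]
Row echelon form:
[ -1  -7  -2 ]
[  0  19  11 ]

REF = [-1 -7 -2; 0 19 11]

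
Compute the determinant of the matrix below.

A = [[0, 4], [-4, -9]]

Forward elimination:
R1 <-> R2   (pivot in column 1 was zero)
[ -4  -9 ]
[  0   4 ]
Upper-triangular form:
[ -4  -9 ]
[  0   4 ]
det(A) = (-1)^1 * (-4) * (4) = 16  (1 row swap -> sign -1)

det(A) = 16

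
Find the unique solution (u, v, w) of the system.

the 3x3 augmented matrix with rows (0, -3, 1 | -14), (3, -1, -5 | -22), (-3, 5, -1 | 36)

(-4, 5, 1)

Forward elimination on [A|b]:
R1 <-> R2   (pivot in column 1 was zero)
[  3  -1  -5  -22 ]
[  0  -3   1  -14 ]
[ -3   5  -1   36 ]
R3 <- R3 - (-1)*R1:  [  0   4  -6  14 ]
R3 <- R3 - (-4/3)*R2:  [     0      0  -14/3  -14/3 ]
Row echelon form:
[ 3  -1     -5  |    -22 ]
[ 0  -3      1  |    -14 ]
[ 0   0  -14/3  |  -14/3 ]
Back-substitution:
w = (-14/3) / (-14/3) = 1
v = (-14 - (1)*(1)) / -3 = 5
u = (-22 - (-1)*(5) - (-5)*(1)) / 3 = -4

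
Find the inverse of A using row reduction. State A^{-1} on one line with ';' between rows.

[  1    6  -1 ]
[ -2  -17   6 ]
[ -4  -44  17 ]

inverse = [-5/3 -58/15 19/15; 2/3 13/15 -4/15; 4/3 4/3 -1/3]

Gauss-Jordan on [A | I]:
R2 <- R2 - (-2)*R1:  [  0  -5   4  |   2   1   0 ]
R3 <- R3 - (-4)*R1:  [   0  -20   13  |    4    0    1 ]
R2 <- (1/-5)*R2:  [    0     1  -4/5  |  -2/5  -1/5     0 ]
R1 <- R1 - (6)*R2:  [    1     0  19/5  |  17/5   6/5     0 ]
R3 <- R3 - (-20)*R2:  [  0   0  -3  |  -4  -4   1 ]
R3 <- (1/-3)*R3:  [    0     0     1  |   4/3   4/3  -1/3 ]
R1 <- R1 - (19/5)*R3:  [      1       0       0  |    -5/3  -58/15   19/15 ]
R2 <- R2 - (-4/5)*R3:  [     0      1      0  |    2/3  13/15  -4/15 ]
Right block of [I | A^{-1}] is the inverse:
[ -5/3  -58/15  19/15 ]
[  2/3   13/15  -4/15 ]
[  4/3     4/3   -1/3 ]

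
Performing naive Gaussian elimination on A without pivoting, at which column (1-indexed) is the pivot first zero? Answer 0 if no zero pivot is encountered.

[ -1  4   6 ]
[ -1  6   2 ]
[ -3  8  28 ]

Naive forward elimination:
R2 <- R2 - (1)*R1:  [  0   2  -4 ]
R3 <- R3 - (3)*R1:  [  0  -4  10 ]
R3 <- R3 - (-2)*R2:  [ 0  0  2 ]
All pivots nonzero; naive elimination completes without hitting a zero pivot.

first zero-pivot column = 0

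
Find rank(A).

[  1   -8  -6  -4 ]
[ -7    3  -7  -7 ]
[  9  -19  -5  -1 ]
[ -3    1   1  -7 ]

rank(A) = 3

Row reduction:
R2 <- R2 - (-7)*R1:  [   0  -53  -49  -35 ]
R3 <- R3 - (9)*R1:  [  0  53  49  35 ]
R4 <- R4 - (-3)*R1:  [   0  -23  -17  -19 ]
R3 <- R3 - (-1)*R2:  [ 0  0  0  0 ]
R4 <- R4 - (23/53)*R2:  [       0        0   226/53  -202/53 ]
R3 <-> R4   (pivot in column 3 was zero)
[ 1   -8      -6       -4 ]
[ 0  -53     -49      -35 ]
[ 0    0  226/53  -202/53 ]
[ 0    0       0        0 ]
Row echelon form:
[ 1   -8      -6       -4 ]
[ 0  -53     -49      -35 ]
[ 0    0  226/53  -202/53 ]
[ 0    0       0        0 ]
Nonzero rows / pivot columns: 3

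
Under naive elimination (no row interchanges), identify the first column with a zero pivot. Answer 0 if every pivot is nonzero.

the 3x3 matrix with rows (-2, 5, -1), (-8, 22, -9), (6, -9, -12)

Naive forward elimination:
R2 <- R2 - (4)*R1:  [  0   2  -5 ]
R3 <- R3 - (-3)*R1:  [   0    6  -15 ]
R3 <- R3 - (3)*R2:  [ 0  0  0 ]
Matrix at this point:
[ -2  5  -1 ]
[  0  2  -5 ]
[  0  0   0 ]
Pivot entry (3,3) in the last row is zero and there are no rows below to swap with -> zero pivot in column 3 (A is singular).

first zero-pivot column = 3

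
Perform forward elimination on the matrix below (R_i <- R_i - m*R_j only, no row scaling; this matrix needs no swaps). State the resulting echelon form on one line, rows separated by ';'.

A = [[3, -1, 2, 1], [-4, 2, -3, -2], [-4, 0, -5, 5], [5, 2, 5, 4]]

Forward elimination:
R2 <- R2 - (-4/3)*R1:  [    0   2/3  -1/3  -2/3 ]
R3 <- R3 - (-4/3)*R1:  [    0  -4/3  -7/3  19/3 ]
R4 <- R4 - (5/3)*R1:  [    0  11/3   5/3   7/3 ]
R3 <- R3 - (-2)*R2:  [  0   0  -3   5 ]
R4 <- R4 - (11/2)*R2:  [   0    0  7/2    6 ]
R4 <- R4 - (-7/6)*R3:  [    0     0     0  71/6 ]
Row echelon form:
[ 3   -1     2     1 ]
[ 0  2/3  -1/3  -2/3 ]
[ 0    0    -3     5 ]
[ 0    0     0  71/6 ]

REF = [3 -1 2 1; 0 2/3 -1/3 -2/3; 0 0 -3 5; 0 0 0 71/6]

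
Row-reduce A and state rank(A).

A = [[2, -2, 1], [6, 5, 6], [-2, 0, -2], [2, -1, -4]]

rank(A) = 3

Row reduction:
R2 <- R2 - (3)*R1:  [  0  11   3 ]
R3 <- R3 - (-1)*R1:  [  0  -2  -1 ]
R4 <- R4 - (1)*R1:  [  0   1  -5 ]
R3 <- R3 - (-2/11)*R2:  [     0      0  -5/11 ]
R4 <- R4 - (1/11)*R2:  [      0       0  -58/11 ]
R4 <- R4 - (58/5)*R3:  [ 0  0  0 ]
Row echelon form:
[ 2  -2      1 ]
[ 0  11      3 ]
[ 0   0  -5/11 ]
[ 0   0      0 ]
Nonzero rows / pivot columns: 3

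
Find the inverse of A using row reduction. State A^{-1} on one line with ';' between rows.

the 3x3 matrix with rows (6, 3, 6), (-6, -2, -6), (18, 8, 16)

inverse = [-4/3 0 1/2; 1 1 0; 1 -1/2 -1/2]

Gauss-Jordan on [A | I]:
R1 <- (1/6)*R1:  [   1  1/2    1  |  1/6    0    0 ]
R2 <- R2 - (-6)*R1:  [ 0  1  0  |  1  1  0 ]
R3 <- R3 - (18)*R1:  [  0  -1  -2  |  -3   0   1 ]
R1 <- R1 - (1/2)*R2:  [    1     0     1  |  -1/3  -1/2     0 ]
R3 <- R3 - (-1)*R2:  [  0   0  -2  |  -2   1   1 ]
R3 <- (1/-2)*R3:  [    0     0     1  |     1  -1/2  -1/2 ]
R1 <- R1 - (1)*R3:  [    1     0     0  |  -4/3     0   1/2 ]
Right block of [I | A^{-1}] is the inverse:
[ -4/3     0   1/2 ]
[    1     1     0 ]
[    1  -1/2  -1/2 ]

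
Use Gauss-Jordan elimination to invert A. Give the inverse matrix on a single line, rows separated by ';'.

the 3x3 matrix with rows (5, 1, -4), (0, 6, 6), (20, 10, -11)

inverse = [21/5 29/30 -1; -4 -5/6 1; 4 1 -1]

Gauss-Jordan on [A | I]:
R1 <- (1/5)*R1:  [    1   1/5  -4/5  |   1/5     0     0 ]
R3 <- R3 - (20)*R1:  [  0   6   5  |  -4   0   1 ]
R2 <- (1/6)*R2:  [   0    1    1  |    0  1/6    0 ]
R1 <- R1 - (1/5)*R2:  [     1      0     -1  |    1/5  -1/30      0 ]
R3 <- R3 - (6)*R2:  [  0   0  -1  |  -4  -1   1 ]
R3 <- (1/-1)*R3:  [  0   0   1  |   4   1  -1 ]
R1 <- R1 - (-1)*R3:  [     1      0      0  |   21/5  29/30     -1 ]
R2 <- R2 - (1)*R3:  [    0     1     0  |    -4  -5/6     1 ]
Right block of [I | A^{-1}] is the inverse:
[ 21/5  29/30  -1 ]
[   -4   -5/6   1 ]
[    4      1  -1 ]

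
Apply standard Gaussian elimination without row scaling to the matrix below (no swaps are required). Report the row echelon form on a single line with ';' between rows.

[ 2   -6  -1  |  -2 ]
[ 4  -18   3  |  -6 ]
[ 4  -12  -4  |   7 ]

REF = [2 -6 -1 -2; 0 -6 5 -2; 0 0 -2 11]

Forward elimination:
R2 <- R2 - (2)*R1:  [  0  -6   5  -2 ]
R3 <- R3 - (2)*R1:  [  0   0  -2  11 ]
Row echelon form:
[ 2  -6  -1  |  -2 ]
[ 0  -6   5  |  -2 ]
[ 0   0  -2  |  11 ]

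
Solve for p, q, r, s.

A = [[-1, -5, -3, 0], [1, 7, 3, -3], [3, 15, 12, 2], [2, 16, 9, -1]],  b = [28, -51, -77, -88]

Forward elimination on [A|b]:
R2 <- R2 - (-1)*R1:  [   0    2    0   -3  -23 ]
R3 <- R3 - (-3)*R1:  [ 0  0  3  2  7 ]
R4 <- R4 - (-2)*R1:  [   0    6    3   -1  -32 ]
R4 <- R4 - (3)*R2:  [  0   0   3   8  37 ]
R4 <- R4 - (1)*R3:  [  0   0   0   6  30 ]
Row echelon form:
[ -1  -5  -3   0  |   28 ]
[  0   2   0  -3  |  -23 ]
[  0   0   3   2  |    7 ]
[  0   0   0   6  |   30 ]
Back-substitution:
s = (30) / 6 = 5
r = (7 - (2)*(5)) / 3 = -1
q = (-23 - (-3)*(5)) / 2 = -4
p = (28 - (-5)*(-4) - (-3)*(-1)) / -1 = -5

(-5, -4, -1, 5)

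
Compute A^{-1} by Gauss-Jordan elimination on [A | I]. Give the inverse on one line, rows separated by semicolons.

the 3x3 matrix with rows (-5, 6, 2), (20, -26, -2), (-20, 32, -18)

Gauss-Jordan on [A | I]:
R1 <- (1/-5)*R1:  [    1  -6/5  -2/5  |  -1/5     0     0 ]
R2 <- R2 - (20)*R1:  [  0  -2   6  |   4   1   0 ]
R3 <- R3 - (-20)*R1:  [   0    8  -26  |   -4    0    1 ]
R2 <- (1/-2)*R2:  [    0     1    -3  |    -2  -1/2     0 ]
R1 <- R1 - (-6/5)*R2:  [     1      0     -4  |  -13/5   -3/5      0 ]
R3 <- R3 - (8)*R2:  [  0   0  -2  |  12   4   1 ]
R3 <- (1/-2)*R3:  [    0     0     1  |    -6    -2  -1/2 ]
R1 <- R1 - (-4)*R3:  [      1       0       0  |  -133/5   -43/5      -2 ]
R2 <- R2 - (-3)*R3:  [     0      1      0  |    -20  -13/2   -3/2 ]
Right block of [I | A^{-1}] is the inverse:
[ -133/5  -43/5    -2 ]
[    -20  -13/2  -3/2 ]
[     -6     -2  -1/2 ]

inverse = [-133/5 -43/5 -2; -20 -13/2 -3/2; -6 -2 -1/2]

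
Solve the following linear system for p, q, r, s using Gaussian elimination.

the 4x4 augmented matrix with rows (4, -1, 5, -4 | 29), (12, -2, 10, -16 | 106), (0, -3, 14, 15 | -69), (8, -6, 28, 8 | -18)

Forward elimination on [A|b]:
R2 <- R2 - (3)*R1:  [  0   1  -5  -4  19 ]
R4 <- R4 - (2)*R1:  [   0   -4   18   16  -76 ]
R3 <- R3 - (-3)*R2:  [   0    0   -1    3  -12 ]
R4 <- R4 - (-4)*R2:  [  0   0  -2   0   0 ]
R4 <- R4 - (2)*R3:  [  0   0   0  -6  24 ]
Row echelon form:
[ 4  -1   5  -4  |   29 ]
[ 0   1  -5  -4  |   19 ]
[ 0   0  -1   3  |  -12 ]
[ 0   0   0  -6  |   24 ]
Back-substitution:
s = (24) / -6 = -4
r = (-12 - (3)*(-4)) / -1 = 0
q = (19 - (-5)*(0) - (-4)*(-4)) / 1 = 3
p = (29 - (-1)*(3) - (5)*(0) - (-4)*(-4)) / 4 = 4

(4, 3, 0, -4)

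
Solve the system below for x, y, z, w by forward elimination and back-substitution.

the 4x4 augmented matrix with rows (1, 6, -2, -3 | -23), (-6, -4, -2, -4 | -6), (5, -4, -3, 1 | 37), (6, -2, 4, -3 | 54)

Forward elimination on [A|b]:
R2 <- R2 - (-6)*R1:  [    0    32   -14   -22  -144 ]
R3 <- R3 - (5)*R1:  [   0  -34    7   16  152 ]
R4 <- R4 - (6)*R1:  [   0  -38   16   15  192 ]
R3 <- R3 - (-17/16)*R2:  [     0      0  -63/8  -59/8     -1 ]
R4 <- R4 - (-19/16)*R2:  [     0      0   -5/8  -89/8     21 ]
R4 <- R4 - (5/63)*R3:  [       0        0        0  -664/63  1328/63 ]
Row echelon form:
[ 1   6     -2       -3  |      -23 ]
[ 0  32    -14      -22  |     -144 ]
[ 0   0  -63/8    -59/8  |       -1 ]
[ 0   0      0  -664/63  |  1328/63 ]
Back-substitution:
w = (1328/63) / (-664/63) = -2
z = (-1 - (-59/8)*(-2)) / (-63/8) = 2
y = (-144 - (-14)*(2) - (-22)*(-2)) / 32 = -5
x = (-23 - (6)*(-5) - (-2)*(2) - (-3)*(-2)) / 1 = 5

(5, -5, 2, -2)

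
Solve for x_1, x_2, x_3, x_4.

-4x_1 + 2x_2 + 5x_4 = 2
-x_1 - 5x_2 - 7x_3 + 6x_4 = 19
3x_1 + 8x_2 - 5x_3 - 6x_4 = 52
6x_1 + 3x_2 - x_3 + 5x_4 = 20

(1, 3, -5, 0)

Forward elimination on [A|b]:
R2 <- R2 - (1/4)*R1:  [     0  -11/2     -7   19/4   37/2 ]
R3 <- R3 - (-3/4)*R1:  [     0   19/2     -5   -9/4  107/2 ]
R4 <- R4 - (-3/2)*R1:  [    0     6    -1  25/2    23 ]
R3 <- R3 - (-19/11)*R2:  [       0        0  -188/11   131/22   940/11 ]
R4 <- R4 - (-12/11)*R2:  [      0       0  -95/11  389/22  475/11 ]
R4 <- R4 - (95/188)*R3:  [        0         0         0  5517/376         0 ]
Row echelon form:
[ -4      2        0         5  |       2 ]
[  0  -11/2       -7      19/4  |    37/2 ]
[  0      0  -188/11    131/22  |  940/11 ]
[  0      0        0  5517/376  |       0 ]
Back-substitution:
x_4 = (0) / (5517/376) = 0
x_3 = (940/11 - (131/22)*(0)) / (-188/11) = -5
x_2 = (37/2 - (-7)*(-5) - (19/4)*(0)) / (-11/2) = 3
x_1 = (2 - (2)*(3) - (5)*(0)) / -4 = 1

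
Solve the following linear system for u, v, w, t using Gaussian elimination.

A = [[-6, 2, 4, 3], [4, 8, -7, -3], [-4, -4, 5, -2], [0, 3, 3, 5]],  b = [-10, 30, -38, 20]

(3, 2, -2, 4)

Forward elimination on [A|b]:
R2 <- R2 - (-2/3)*R1:  [     0   28/3  -13/3     -1   70/3 ]
R3 <- R3 - (2/3)*R1:  [     0  -16/3    7/3     -4  -94/3 ]
R3 <- R3 - (-4/7)*R2:  [     0      0   -1/7  -32/7    -18 ]
R4 <- R4 - (9/28)*R2:  [      0       0  123/28  149/28    25/2 ]
R4 <- R4 - (-123/4)*R3:  [      0       0       0  -541/4    -541 ]
Row echelon form:
[ -6     2      4       3  |   -10 ]
[  0  28/3  -13/3      -1  |  70/3 ]
[  0     0   -1/7   -32/7  |   -18 ]
[  0     0      0  -541/4  |  -541 ]
Back-substitution:
t = (-541) / (-541/4) = 4
w = (-18 - (-32/7)*(4)) / (-1/7) = -2
v = (70/3 - (-13/3)*(-2) - (-1)*(4)) / (28/3) = 2
u = (-10 - (2)*(2) - (4)*(-2) - (3)*(4)) / -6 = 3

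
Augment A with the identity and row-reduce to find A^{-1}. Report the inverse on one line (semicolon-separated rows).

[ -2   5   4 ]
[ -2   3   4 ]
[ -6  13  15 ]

inverse = [-7/12 -23/12 2/3; 1/2 -1/2 0; -2/3 -1/3 1/3]

Gauss-Jordan on [A | I]:
R1 <- (1/-2)*R1:  [    1  -5/2    -2  |  -1/2     0     0 ]
R2 <- R2 - (-2)*R1:  [  0  -2   0  |  -1   1   0 ]
R3 <- R3 - (-6)*R1:  [  0  -2   3  |  -3   0   1 ]
R2 <- (1/-2)*R2:  [    0     1     0  |   1/2  -1/2     0 ]
R1 <- R1 - (-5/2)*R2:  [    1     0    -2  |   3/4  -5/4     0 ]
R3 <- R3 - (-2)*R2:  [  0   0   3  |  -2  -1   1 ]
R3 <- (1/3)*R3:  [    0     0     1  |  -2/3  -1/3   1/3 ]
R1 <- R1 - (-2)*R3:  [      1       0       0  |   -7/12  -23/12     2/3 ]
Right block of [I | A^{-1}] is the inverse:
[ -7/12  -23/12  2/3 ]
[   1/2    -1/2    0 ]
[  -2/3    -1/3  1/3 ]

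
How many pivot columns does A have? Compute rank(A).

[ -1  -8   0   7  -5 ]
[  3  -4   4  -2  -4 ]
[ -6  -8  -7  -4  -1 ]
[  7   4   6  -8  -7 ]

rank(A) = 4

Row reduction:
R2 <- R2 - (-3)*R1:  [   0  -28    4   19  -19 ]
R3 <- R3 - (6)*R1:  [   0   40   -7  -46   29 ]
R4 <- R4 - (-7)*R1:  [   0  -52    6   41  -42 ]
R3 <- R3 - (-10/7)*R2:  [      0       0    -9/7  -132/7    13/7 ]
R4 <- R4 - (13/7)*R2:  [     0      0  -10/7   40/7  -47/7 ]
R4 <- R4 - (10/9)*R3:  [     0      0      0   80/3  -79/9 ]
Row echelon form:
[ -1   -8     0       7     -5 ]
[  0  -28     4      19    -19 ]
[  0    0  -9/7  -132/7   13/7 ]
[  0    0     0    80/3  -79/9 ]
Nonzero rows / pivot columns: 4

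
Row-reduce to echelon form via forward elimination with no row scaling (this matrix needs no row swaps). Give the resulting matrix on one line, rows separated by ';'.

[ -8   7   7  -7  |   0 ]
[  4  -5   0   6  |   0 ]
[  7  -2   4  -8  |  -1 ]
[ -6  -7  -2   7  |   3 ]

Forward elimination:
R2 <- R2 - (-1/2)*R1:  [    0  -3/2   7/2   5/2     0 ]
R3 <- R3 - (-7/8)*R1:  [      0    33/8    81/8  -113/8      -1 ]
R4 <- R4 - (3/4)*R1:  [     0  -49/4  -29/4   49/4      3 ]
R3 <- R3 - (-11/4)*R2:  [     0      0   79/4  -29/4     -1 ]
R4 <- R4 - (49/6)*R2:  [      0       0  -215/6   -49/6       3 ]
R4 <- R4 - (-430/237)*R3:  [         0          0          0  -5053/237    281/237 ]
Row echelon form:
[ -8     7     7         -7  |        0 ]
[  0  -3/2   7/2        5/2  |        0 ]
[  0     0  79/4      -29/4  |       -1 ]
[  0     0     0  -5053/237  |  281/237 ]

REF = [-8 7 7 -7 0; 0 -3/2 7/2 5/2 0; 0 0 79/4 -29/4 -1; 0 0 0 -5053/237 281/237]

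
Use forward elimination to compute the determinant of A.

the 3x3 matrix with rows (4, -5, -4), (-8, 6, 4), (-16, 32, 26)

det(A) = 32

Forward elimination:
R2 <- R2 - (-2)*R1:  [  0  -4  -4 ]
R3 <- R3 - (-4)*R1:  [  0  12  10 ]
R3 <- R3 - (-3)*R2:  [  0   0  -2 ]
Upper-triangular form:
[ 4  -5  -4 ]
[ 0  -4  -4 ]
[ 0   0  -2 ]
det(A) = (-1)^0 * (4) * (-4) * (-2) = 32  (0 row swaps -> sign +1)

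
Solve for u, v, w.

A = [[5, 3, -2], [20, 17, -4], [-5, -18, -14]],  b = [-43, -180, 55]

Forward elimination on [A|b]:
R2 <- R2 - (4)*R1:  [  0   5   4  -8 ]
R3 <- R3 - (-1)*R1:  [   0  -15  -16   12 ]
R3 <- R3 - (-3)*R2:  [   0    0   -4  -12 ]
Row echelon form:
[ 5  3  -2  |  -43 ]
[ 0  5   4  |   -8 ]
[ 0  0  -4  |  -12 ]
Back-substitution:
w = (-12) / -4 = 3
v = (-8 - (4)*(3)) / 5 = -4
u = (-43 - (3)*(-4) - (-2)*(3)) / 5 = -5

(-5, -4, 3)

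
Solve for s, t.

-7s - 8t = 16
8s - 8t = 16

Forward elimination on [A|b]:
R2 <- R2 - (-8/7)*R1:  [      0  -120/7   240/7 ]
Row echelon form:
[ -7      -8  |     16 ]
[  0  -120/7  |  240/7 ]
Back-substitution:
t = (240/7) / (-120/7) = -2
s = (16 - (-8)*(-2)) / -7 = 0

(0, -2)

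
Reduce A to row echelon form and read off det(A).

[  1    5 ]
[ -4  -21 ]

Forward elimination:
R2 <- R2 - (-4)*R1:  [  0  -1 ]
Upper-triangular form:
[ 1   5 ]
[ 0  -1 ]
det(A) = (-1)^0 * (1) * (-1) = -1  (0 row swaps -> sign +1)

det(A) = -1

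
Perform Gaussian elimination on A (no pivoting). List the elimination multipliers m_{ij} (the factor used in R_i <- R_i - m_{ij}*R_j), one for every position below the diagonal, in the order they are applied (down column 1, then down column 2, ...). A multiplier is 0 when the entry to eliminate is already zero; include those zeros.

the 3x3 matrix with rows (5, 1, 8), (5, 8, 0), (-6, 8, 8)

Forward elimination:
R2 <- R2 - (1)*R1:  [  0   7  -8 ]
R3 <- R3 - (-6/5)*R1:  [    0  46/5  88/5 ]
R3 <- R3 - (46/35)*R2:  [      0       0  984/35 ]
Multipliers (in order of application): m_{21} = 1, m_{31} = -6/5, m_{32} = 46/35

multipliers: 1, -6/5, 46/35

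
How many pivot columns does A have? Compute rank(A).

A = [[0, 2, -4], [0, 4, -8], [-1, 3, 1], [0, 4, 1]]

rank(A) = 3

Row reduction:
R1 <-> R3   (pivot in column 1 was zero)
[ -1  3   1 ]
[  0  4  -8 ]
[  0  2  -4 ]
[  0  4   1 ]
R3 <- R3 - (1/2)*R2:  [ 0  0  0 ]
R4 <- R4 - (1)*R2:  [ 0  0  9 ]
R3 <-> R4   (pivot in column 3 was zero)
[ -1  3   1 ]
[  0  4  -8 ]
[  0  0   9 ]
[  0  0   0 ]
Row echelon form:
[ -1  3   1 ]
[  0  4  -8 ]
[  0  0   9 ]
[  0  0   0 ]
Nonzero rows / pivot columns: 3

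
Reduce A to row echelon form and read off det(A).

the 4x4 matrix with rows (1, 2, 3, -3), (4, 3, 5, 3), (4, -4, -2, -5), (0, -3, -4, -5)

det(A) = 167

Forward elimination:
R2 <- R2 - (4)*R1:  [  0  -5  -7  15 ]
R3 <- R3 - (4)*R1:  [   0  -12  -14    7 ]
R3 <- R3 - (12/5)*R2:  [    0     0  14/5   -29 ]
R4 <- R4 - (3/5)*R2:  [   0    0  1/5  -14 ]
R4 <- R4 - (1/14)*R3:  [       0        0        0  -167/14 ]
Upper-triangular form:
[ 1   2     3       -3 ]
[ 0  -5    -7       15 ]
[ 0   0  14/5      -29 ]
[ 0   0     0  -167/14 ]
det(A) = (-1)^0 * (1) * (-5) * (14/5) * (-167/14) = 167  (0 row swaps -> sign +1)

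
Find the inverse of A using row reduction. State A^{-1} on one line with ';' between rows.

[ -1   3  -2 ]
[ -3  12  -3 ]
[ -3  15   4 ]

inverse = [-31/4 7/2 -5/4; -7/4 5/6 -1/4; 3/4 -1/2 1/4]

Gauss-Jordan on [A | I]:
R1 <- (1/-1)*R1:  [  1  -3   2  |  -1   0   0 ]
R2 <- R2 - (-3)*R1:  [  0   3   3  |  -3   1   0 ]
R3 <- R3 - (-3)*R1:  [  0   6  10  |  -3   0   1 ]
R2 <- (1/3)*R2:  [   0    1    1  |   -1  1/3    0 ]
R1 <- R1 - (-3)*R2:  [  1   0   5  |  -4   1   0 ]
R3 <- R3 - (6)*R2:  [  0   0   4  |   3  -2   1 ]
R3 <- (1/4)*R3:  [    0     0     1  |   3/4  -1/2   1/4 ]
R1 <- R1 - (5)*R3:  [     1      0      0  |  -31/4    7/2   -5/4 ]
R2 <- R2 - (1)*R3:  [    0     1     0  |  -7/4   5/6  -1/4 ]
Right block of [I | A^{-1}] is the inverse:
[ -31/4   7/2  -5/4 ]
[  -7/4   5/6  -1/4 ]
[   3/4  -1/2   1/4 ]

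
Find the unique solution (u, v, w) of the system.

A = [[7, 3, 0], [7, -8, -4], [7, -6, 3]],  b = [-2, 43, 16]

Forward elimination on [A|b]:
R2 <- R2 - (1)*R1:  [   0  -11   -4   45 ]
R3 <- R3 - (1)*R1:  [  0  -9   3  18 ]
R3 <- R3 - (9/11)*R2:  [       0        0    69/11  -207/11 ]
Row echelon form:
[ 7    3      0  |       -2 ]
[ 0  -11     -4  |       45 ]
[ 0    0  69/11  |  -207/11 ]
Back-substitution:
w = (-207/11) / (69/11) = -3
v = (45 - (-4)*(-3)) / -11 = -3
u = (-2 - (3)*(-3)) / 7 = 1

(1, -3, -3)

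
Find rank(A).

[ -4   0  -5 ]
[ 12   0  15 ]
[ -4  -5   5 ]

rank(A) = 2

Row reduction:
R2 <- R2 - (-3)*R1:  [ 0  0  0 ]
R3 <- R3 - (1)*R1:  [  0  -5  10 ]
R2 <-> R3   (pivot in column 2 was zero)
[ -4   0  -5 ]
[  0  -5  10 ]
[  0   0   0 ]
Row echelon form:
[ -4   0  -5 ]
[  0  -5  10 ]
[  0   0   0 ]
Nonzero rows / pivot columns: 2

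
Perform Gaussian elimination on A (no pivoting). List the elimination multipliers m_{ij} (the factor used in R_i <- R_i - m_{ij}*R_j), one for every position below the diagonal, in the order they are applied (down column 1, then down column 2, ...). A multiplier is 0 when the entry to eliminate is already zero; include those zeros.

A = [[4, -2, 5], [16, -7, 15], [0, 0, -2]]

Forward elimination:
R2 <- R2 - (4)*R1:  [  0   1  -5 ]
R3: entry in column 1 is already 0 -> m_{31} = 0 (no row operation needed)
R3: entry in column 2 is already 0 -> m_{32} = 0 (no row operation needed)
Multipliers (in order of application): m_{21} = 4, m_{31} = 0, m_{32} = 0

multipliers: 4, 0, 0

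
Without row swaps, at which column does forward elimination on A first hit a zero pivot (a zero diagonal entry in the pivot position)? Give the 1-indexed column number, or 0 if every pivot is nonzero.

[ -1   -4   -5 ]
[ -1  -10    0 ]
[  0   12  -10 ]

Naive forward elimination:
R2 <- R2 - (1)*R1:  [  0  -6   5 ]
R3 <- R3 - (-2)*R2:  [ 0  0  0 ]
Matrix at this point:
[ -1  -4  -5 ]
[  0  -6   5 ]
[  0   0   0 ]
Pivot entry (3,3) in the last row is zero and there are no rows below to swap with -> zero pivot in column 3 (A is singular).

first zero-pivot column = 3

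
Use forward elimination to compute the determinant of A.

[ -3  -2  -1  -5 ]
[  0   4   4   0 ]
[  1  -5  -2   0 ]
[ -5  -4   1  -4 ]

det(A) = -240

Forward elimination:
R3 <- R3 - (-1/3)*R1:  [     0  -17/3   -7/3   -5/3 ]
R4 <- R4 - (5/3)*R1:  [    0  -2/3   8/3  13/3 ]
R3 <- R3 - (-17/12)*R2:  [    0     0  10/3  -5/3 ]
R4 <- R4 - (-1/6)*R2:  [    0     0  10/3  13/3 ]
R4 <- R4 - (1)*R3:  [ 0  0  0  6 ]
Upper-triangular form:
[ -3  -2    -1    -5 ]
[  0   4     4     0 ]
[  0   0  10/3  -5/3 ]
[  0   0     0     6 ]
det(A) = (-1)^0 * (-3) * (4) * (10/3) * (6) = -240  (0 row swaps -> sign +1)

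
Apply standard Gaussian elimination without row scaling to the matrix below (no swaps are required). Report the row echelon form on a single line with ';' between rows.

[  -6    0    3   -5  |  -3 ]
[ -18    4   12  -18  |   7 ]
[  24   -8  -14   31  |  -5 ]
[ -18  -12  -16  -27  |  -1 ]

REF = [-6 0 3 -5 -3; 0 4 3 -3 16; 0 0 4 5 15; 0 0 0 -1 116]

Forward elimination:
R2 <- R2 - (3)*R1:  [  0   4   3  -3  16 ]
R3 <- R3 - (-4)*R1:  [   0   -8   -2   11  -17 ]
R4 <- R4 - (3)*R1:  [   0  -12  -25  -12    8 ]
R3 <- R3 - (-2)*R2:  [  0   0   4   5  15 ]
R4 <- R4 - (-3)*R2:  [   0    0  -16  -21   56 ]
R4 <- R4 - (-4)*R3:  [   0    0    0   -1  116 ]
Row echelon form:
[ -6  0  3  -5  |   -3 ]
[  0  4  3  -3  |   16 ]
[  0  0  4   5  |   15 ]
[  0  0  0  -1  |  116 ]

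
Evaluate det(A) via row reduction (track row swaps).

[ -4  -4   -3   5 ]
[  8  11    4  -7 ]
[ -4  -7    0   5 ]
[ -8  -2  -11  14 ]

det(A) = -12

Forward elimination:
R2 <- R2 - (-2)*R1:  [  0   3  -2   3 ]
R3 <- R3 - (1)*R1:  [  0  -3   3   0 ]
R4 <- R4 - (2)*R1:  [  0   6  -5   4 ]
R3 <- R3 - (-1)*R2:  [ 0  0  1  3 ]
R4 <- R4 - (2)*R2:  [  0   0  -1  -2 ]
R4 <- R4 - (-1)*R3:  [ 0  0  0  1 ]
Upper-triangular form:
[ -4  -4  -3  5 ]
[  0   3  -2  3 ]
[  0   0   1  3 ]
[  0   0   0  1 ]
det(A) = (-1)^0 * (-4) * (3) * (1) * (1) = -12  (0 row swaps -> sign +1)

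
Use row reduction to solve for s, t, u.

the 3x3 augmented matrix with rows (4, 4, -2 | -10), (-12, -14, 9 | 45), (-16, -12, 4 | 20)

Forward elimination on [A|b]:
R2 <- R2 - (-3)*R1:  [  0  -2   3  15 ]
R3 <- R3 - (-4)*R1:  [   0    4   -4  -20 ]
R3 <- R3 - (-2)*R2:  [  0   0   2  10 ]
Row echelon form:
[ 4   4  -2  |  -10 ]
[ 0  -2   3  |   15 ]
[ 0   0   2  |   10 ]
Back-substitution:
u = (10) / 2 = 5
t = (15 - (3)*(5)) / -2 = 0
s = (-10 - (4)*(0) - (-2)*(5)) / 4 = 0

(0, 0, 5)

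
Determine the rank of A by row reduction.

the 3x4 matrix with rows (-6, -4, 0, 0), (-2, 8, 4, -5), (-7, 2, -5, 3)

Row reduction:
R2 <- R2 - (1/3)*R1:  [    0  28/3     4    -5 ]
R3 <- R3 - (7/6)*R1:  [    0  20/3    -5     3 ]
R3 <- R3 - (5/7)*R2:  [     0      0  -55/7   46/7 ]
Row echelon form:
[ -6    -4      0     0 ]
[  0  28/3      4    -5 ]
[  0     0  -55/7  46/7 ]
Nonzero rows / pivot columns: 3

rank(A) = 3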